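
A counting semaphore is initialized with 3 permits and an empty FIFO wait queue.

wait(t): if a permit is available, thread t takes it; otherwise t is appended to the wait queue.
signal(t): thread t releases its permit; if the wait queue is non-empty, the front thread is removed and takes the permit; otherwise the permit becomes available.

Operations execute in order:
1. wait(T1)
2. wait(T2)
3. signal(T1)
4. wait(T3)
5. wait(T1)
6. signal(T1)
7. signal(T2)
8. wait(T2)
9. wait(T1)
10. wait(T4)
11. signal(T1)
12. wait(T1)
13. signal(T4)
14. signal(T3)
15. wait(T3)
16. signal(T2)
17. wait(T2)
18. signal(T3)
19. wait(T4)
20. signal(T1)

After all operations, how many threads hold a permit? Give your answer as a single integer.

Answer: 2

Derivation:
Step 1: wait(T1) -> count=2 queue=[] holders={T1}
Step 2: wait(T2) -> count=1 queue=[] holders={T1,T2}
Step 3: signal(T1) -> count=2 queue=[] holders={T2}
Step 4: wait(T3) -> count=1 queue=[] holders={T2,T3}
Step 5: wait(T1) -> count=0 queue=[] holders={T1,T2,T3}
Step 6: signal(T1) -> count=1 queue=[] holders={T2,T3}
Step 7: signal(T2) -> count=2 queue=[] holders={T3}
Step 8: wait(T2) -> count=1 queue=[] holders={T2,T3}
Step 9: wait(T1) -> count=0 queue=[] holders={T1,T2,T3}
Step 10: wait(T4) -> count=0 queue=[T4] holders={T1,T2,T3}
Step 11: signal(T1) -> count=0 queue=[] holders={T2,T3,T4}
Step 12: wait(T1) -> count=0 queue=[T1] holders={T2,T3,T4}
Step 13: signal(T4) -> count=0 queue=[] holders={T1,T2,T3}
Step 14: signal(T3) -> count=1 queue=[] holders={T1,T2}
Step 15: wait(T3) -> count=0 queue=[] holders={T1,T2,T3}
Step 16: signal(T2) -> count=1 queue=[] holders={T1,T3}
Step 17: wait(T2) -> count=0 queue=[] holders={T1,T2,T3}
Step 18: signal(T3) -> count=1 queue=[] holders={T1,T2}
Step 19: wait(T4) -> count=0 queue=[] holders={T1,T2,T4}
Step 20: signal(T1) -> count=1 queue=[] holders={T2,T4}
Final holders: {T2,T4} -> 2 thread(s)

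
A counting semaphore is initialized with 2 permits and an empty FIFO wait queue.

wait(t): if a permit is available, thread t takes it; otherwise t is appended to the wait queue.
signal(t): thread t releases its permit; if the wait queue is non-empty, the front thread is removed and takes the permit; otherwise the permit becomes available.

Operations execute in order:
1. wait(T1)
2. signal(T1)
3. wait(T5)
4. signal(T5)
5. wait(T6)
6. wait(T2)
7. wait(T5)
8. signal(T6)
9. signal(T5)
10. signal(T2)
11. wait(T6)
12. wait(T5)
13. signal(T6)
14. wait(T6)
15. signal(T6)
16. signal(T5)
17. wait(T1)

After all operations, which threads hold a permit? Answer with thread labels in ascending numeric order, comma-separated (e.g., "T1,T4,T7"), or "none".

Step 1: wait(T1) -> count=1 queue=[] holders={T1}
Step 2: signal(T1) -> count=2 queue=[] holders={none}
Step 3: wait(T5) -> count=1 queue=[] holders={T5}
Step 4: signal(T5) -> count=2 queue=[] holders={none}
Step 5: wait(T6) -> count=1 queue=[] holders={T6}
Step 6: wait(T2) -> count=0 queue=[] holders={T2,T6}
Step 7: wait(T5) -> count=0 queue=[T5] holders={T2,T6}
Step 8: signal(T6) -> count=0 queue=[] holders={T2,T5}
Step 9: signal(T5) -> count=1 queue=[] holders={T2}
Step 10: signal(T2) -> count=2 queue=[] holders={none}
Step 11: wait(T6) -> count=1 queue=[] holders={T6}
Step 12: wait(T5) -> count=0 queue=[] holders={T5,T6}
Step 13: signal(T6) -> count=1 queue=[] holders={T5}
Step 14: wait(T6) -> count=0 queue=[] holders={T5,T6}
Step 15: signal(T6) -> count=1 queue=[] holders={T5}
Step 16: signal(T5) -> count=2 queue=[] holders={none}
Step 17: wait(T1) -> count=1 queue=[] holders={T1}
Final holders: T1

Answer: T1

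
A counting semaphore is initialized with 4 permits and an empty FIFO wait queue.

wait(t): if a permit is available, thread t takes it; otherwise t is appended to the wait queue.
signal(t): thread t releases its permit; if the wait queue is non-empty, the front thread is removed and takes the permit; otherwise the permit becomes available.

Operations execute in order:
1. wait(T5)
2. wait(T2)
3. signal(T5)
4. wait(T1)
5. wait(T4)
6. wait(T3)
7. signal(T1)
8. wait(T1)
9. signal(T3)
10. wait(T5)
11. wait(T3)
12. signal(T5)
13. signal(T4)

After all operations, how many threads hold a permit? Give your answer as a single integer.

Answer: 3

Derivation:
Step 1: wait(T5) -> count=3 queue=[] holders={T5}
Step 2: wait(T2) -> count=2 queue=[] holders={T2,T5}
Step 3: signal(T5) -> count=3 queue=[] holders={T2}
Step 4: wait(T1) -> count=2 queue=[] holders={T1,T2}
Step 5: wait(T4) -> count=1 queue=[] holders={T1,T2,T4}
Step 6: wait(T3) -> count=0 queue=[] holders={T1,T2,T3,T4}
Step 7: signal(T1) -> count=1 queue=[] holders={T2,T3,T4}
Step 8: wait(T1) -> count=0 queue=[] holders={T1,T2,T3,T4}
Step 9: signal(T3) -> count=1 queue=[] holders={T1,T2,T4}
Step 10: wait(T5) -> count=0 queue=[] holders={T1,T2,T4,T5}
Step 11: wait(T3) -> count=0 queue=[T3] holders={T1,T2,T4,T5}
Step 12: signal(T5) -> count=0 queue=[] holders={T1,T2,T3,T4}
Step 13: signal(T4) -> count=1 queue=[] holders={T1,T2,T3}
Final holders: {T1,T2,T3} -> 3 thread(s)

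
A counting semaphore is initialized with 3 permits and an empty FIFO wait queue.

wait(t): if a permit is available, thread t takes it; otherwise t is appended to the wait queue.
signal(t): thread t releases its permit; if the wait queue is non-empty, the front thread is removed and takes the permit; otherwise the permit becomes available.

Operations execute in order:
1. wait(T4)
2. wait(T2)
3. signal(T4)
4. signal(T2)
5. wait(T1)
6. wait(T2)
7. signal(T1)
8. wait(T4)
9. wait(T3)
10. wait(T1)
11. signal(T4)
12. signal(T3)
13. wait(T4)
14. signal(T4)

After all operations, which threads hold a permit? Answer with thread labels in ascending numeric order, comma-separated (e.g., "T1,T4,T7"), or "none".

Step 1: wait(T4) -> count=2 queue=[] holders={T4}
Step 2: wait(T2) -> count=1 queue=[] holders={T2,T4}
Step 3: signal(T4) -> count=2 queue=[] holders={T2}
Step 4: signal(T2) -> count=3 queue=[] holders={none}
Step 5: wait(T1) -> count=2 queue=[] holders={T1}
Step 6: wait(T2) -> count=1 queue=[] holders={T1,T2}
Step 7: signal(T1) -> count=2 queue=[] holders={T2}
Step 8: wait(T4) -> count=1 queue=[] holders={T2,T4}
Step 9: wait(T3) -> count=0 queue=[] holders={T2,T3,T4}
Step 10: wait(T1) -> count=0 queue=[T1] holders={T2,T3,T4}
Step 11: signal(T4) -> count=0 queue=[] holders={T1,T2,T3}
Step 12: signal(T3) -> count=1 queue=[] holders={T1,T2}
Step 13: wait(T4) -> count=0 queue=[] holders={T1,T2,T4}
Step 14: signal(T4) -> count=1 queue=[] holders={T1,T2}
Final holders: T1,T2

Answer: T1,T2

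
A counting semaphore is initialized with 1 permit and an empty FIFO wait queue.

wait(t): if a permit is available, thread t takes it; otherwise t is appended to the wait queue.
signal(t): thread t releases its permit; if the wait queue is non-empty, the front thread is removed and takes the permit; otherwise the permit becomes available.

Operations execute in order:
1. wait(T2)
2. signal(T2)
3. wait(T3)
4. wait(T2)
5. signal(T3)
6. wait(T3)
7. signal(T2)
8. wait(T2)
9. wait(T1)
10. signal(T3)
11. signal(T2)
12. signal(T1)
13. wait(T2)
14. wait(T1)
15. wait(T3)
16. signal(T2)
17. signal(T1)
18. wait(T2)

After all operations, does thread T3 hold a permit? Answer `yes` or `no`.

Answer: yes

Derivation:
Step 1: wait(T2) -> count=0 queue=[] holders={T2}
Step 2: signal(T2) -> count=1 queue=[] holders={none}
Step 3: wait(T3) -> count=0 queue=[] holders={T3}
Step 4: wait(T2) -> count=0 queue=[T2] holders={T3}
Step 5: signal(T3) -> count=0 queue=[] holders={T2}
Step 6: wait(T3) -> count=0 queue=[T3] holders={T2}
Step 7: signal(T2) -> count=0 queue=[] holders={T3}
Step 8: wait(T2) -> count=0 queue=[T2] holders={T3}
Step 9: wait(T1) -> count=0 queue=[T2,T1] holders={T3}
Step 10: signal(T3) -> count=0 queue=[T1] holders={T2}
Step 11: signal(T2) -> count=0 queue=[] holders={T1}
Step 12: signal(T1) -> count=1 queue=[] holders={none}
Step 13: wait(T2) -> count=0 queue=[] holders={T2}
Step 14: wait(T1) -> count=0 queue=[T1] holders={T2}
Step 15: wait(T3) -> count=0 queue=[T1,T3] holders={T2}
Step 16: signal(T2) -> count=0 queue=[T3] holders={T1}
Step 17: signal(T1) -> count=0 queue=[] holders={T3}
Step 18: wait(T2) -> count=0 queue=[T2] holders={T3}
Final holders: {T3} -> T3 in holders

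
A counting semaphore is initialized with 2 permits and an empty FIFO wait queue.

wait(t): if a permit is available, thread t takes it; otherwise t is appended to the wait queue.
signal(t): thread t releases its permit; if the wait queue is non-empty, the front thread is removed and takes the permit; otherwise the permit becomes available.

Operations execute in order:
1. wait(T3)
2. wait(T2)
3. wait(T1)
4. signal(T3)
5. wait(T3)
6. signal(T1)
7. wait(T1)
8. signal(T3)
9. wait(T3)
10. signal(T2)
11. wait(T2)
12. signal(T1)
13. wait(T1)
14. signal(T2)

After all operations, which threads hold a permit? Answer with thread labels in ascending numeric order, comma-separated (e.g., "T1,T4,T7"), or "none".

Step 1: wait(T3) -> count=1 queue=[] holders={T3}
Step 2: wait(T2) -> count=0 queue=[] holders={T2,T3}
Step 3: wait(T1) -> count=0 queue=[T1] holders={T2,T3}
Step 4: signal(T3) -> count=0 queue=[] holders={T1,T2}
Step 5: wait(T3) -> count=0 queue=[T3] holders={T1,T2}
Step 6: signal(T1) -> count=0 queue=[] holders={T2,T3}
Step 7: wait(T1) -> count=0 queue=[T1] holders={T2,T3}
Step 8: signal(T3) -> count=0 queue=[] holders={T1,T2}
Step 9: wait(T3) -> count=0 queue=[T3] holders={T1,T2}
Step 10: signal(T2) -> count=0 queue=[] holders={T1,T3}
Step 11: wait(T2) -> count=0 queue=[T2] holders={T1,T3}
Step 12: signal(T1) -> count=0 queue=[] holders={T2,T3}
Step 13: wait(T1) -> count=0 queue=[T1] holders={T2,T3}
Step 14: signal(T2) -> count=0 queue=[] holders={T1,T3}
Final holders: T1,T3

Answer: T1,T3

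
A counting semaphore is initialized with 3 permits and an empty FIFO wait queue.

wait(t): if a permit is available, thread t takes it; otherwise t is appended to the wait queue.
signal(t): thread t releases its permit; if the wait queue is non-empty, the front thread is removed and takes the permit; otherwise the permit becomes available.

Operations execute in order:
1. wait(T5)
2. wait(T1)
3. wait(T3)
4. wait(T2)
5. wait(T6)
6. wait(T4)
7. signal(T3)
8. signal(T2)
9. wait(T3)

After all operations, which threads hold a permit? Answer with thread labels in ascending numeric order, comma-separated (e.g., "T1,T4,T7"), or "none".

Step 1: wait(T5) -> count=2 queue=[] holders={T5}
Step 2: wait(T1) -> count=1 queue=[] holders={T1,T5}
Step 3: wait(T3) -> count=0 queue=[] holders={T1,T3,T5}
Step 4: wait(T2) -> count=0 queue=[T2] holders={T1,T3,T5}
Step 5: wait(T6) -> count=0 queue=[T2,T6] holders={T1,T3,T5}
Step 6: wait(T4) -> count=0 queue=[T2,T6,T4] holders={T1,T3,T5}
Step 7: signal(T3) -> count=0 queue=[T6,T4] holders={T1,T2,T5}
Step 8: signal(T2) -> count=0 queue=[T4] holders={T1,T5,T6}
Step 9: wait(T3) -> count=0 queue=[T4,T3] holders={T1,T5,T6}
Final holders: T1,T5,T6

Answer: T1,T5,T6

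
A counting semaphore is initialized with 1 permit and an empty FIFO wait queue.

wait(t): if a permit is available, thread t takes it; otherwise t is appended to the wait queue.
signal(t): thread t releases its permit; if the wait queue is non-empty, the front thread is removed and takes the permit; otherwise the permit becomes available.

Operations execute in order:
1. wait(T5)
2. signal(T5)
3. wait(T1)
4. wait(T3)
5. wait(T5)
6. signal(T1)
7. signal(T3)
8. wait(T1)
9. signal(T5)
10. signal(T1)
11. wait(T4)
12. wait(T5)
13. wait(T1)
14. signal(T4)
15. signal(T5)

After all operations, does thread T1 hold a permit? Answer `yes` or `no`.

Answer: yes

Derivation:
Step 1: wait(T5) -> count=0 queue=[] holders={T5}
Step 2: signal(T5) -> count=1 queue=[] holders={none}
Step 3: wait(T1) -> count=0 queue=[] holders={T1}
Step 4: wait(T3) -> count=0 queue=[T3] holders={T1}
Step 5: wait(T5) -> count=0 queue=[T3,T5] holders={T1}
Step 6: signal(T1) -> count=0 queue=[T5] holders={T3}
Step 7: signal(T3) -> count=0 queue=[] holders={T5}
Step 8: wait(T1) -> count=0 queue=[T1] holders={T5}
Step 9: signal(T5) -> count=0 queue=[] holders={T1}
Step 10: signal(T1) -> count=1 queue=[] holders={none}
Step 11: wait(T4) -> count=0 queue=[] holders={T4}
Step 12: wait(T5) -> count=0 queue=[T5] holders={T4}
Step 13: wait(T1) -> count=0 queue=[T5,T1] holders={T4}
Step 14: signal(T4) -> count=0 queue=[T1] holders={T5}
Step 15: signal(T5) -> count=0 queue=[] holders={T1}
Final holders: {T1} -> T1 in holders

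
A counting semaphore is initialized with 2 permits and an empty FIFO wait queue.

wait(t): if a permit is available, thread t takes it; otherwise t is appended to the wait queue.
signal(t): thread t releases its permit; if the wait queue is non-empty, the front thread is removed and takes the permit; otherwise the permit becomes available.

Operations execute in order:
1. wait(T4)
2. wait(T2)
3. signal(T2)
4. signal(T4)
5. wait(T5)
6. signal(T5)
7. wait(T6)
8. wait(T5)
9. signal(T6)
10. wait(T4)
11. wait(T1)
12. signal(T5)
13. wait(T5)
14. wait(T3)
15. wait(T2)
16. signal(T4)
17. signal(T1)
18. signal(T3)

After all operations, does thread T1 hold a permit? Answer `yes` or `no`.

Answer: no

Derivation:
Step 1: wait(T4) -> count=1 queue=[] holders={T4}
Step 2: wait(T2) -> count=0 queue=[] holders={T2,T4}
Step 3: signal(T2) -> count=1 queue=[] holders={T4}
Step 4: signal(T4) -> count=2 queue=[] holders={none}
Step 5: wait(T5) -> count=1 queue=[] holders={T5}
Step 6: signal(T5) -> count=2 queue=[] holders={none}
Step 7: wait(T6) -> count=1 queue=[] holders={T6}
Step 8: wait(T5) -> count=0 queue=[] holders={T5,T6}
Step 9: signal(T6) -> count=1 queue=[] holders={T5}
Step 10: wait(T4) -> count=0 queue=[] holders={T4,T5}
Step 11: wait(T1) -> count=0 queue=[T1] holders={T4,T5}
Step 12: signal(T5) -> count=0 queue=[] holders={T1,T4}
Step 13: wait(T5) -> count=0 queue=[T5] holders={T1,T4}
Step 14: wait(T3) -> count=0 queue=[T5,T3] holders={T1,T4}
Step 15: wait(T2) -> count=0 queue=[T5,T3,T2] holders={T1,T4}
Step 16: signal(T4) -> count=0 queue=[T3,T2] holders={T1,T5}
Step 17: signal(T1) -> count=0 queue=[T2] holders={T3,T5}
Step 18: signal(T3) -> count=0 queue=[] holders={T2,T5}
Final holders: {T2,T5} -> T1 not in holders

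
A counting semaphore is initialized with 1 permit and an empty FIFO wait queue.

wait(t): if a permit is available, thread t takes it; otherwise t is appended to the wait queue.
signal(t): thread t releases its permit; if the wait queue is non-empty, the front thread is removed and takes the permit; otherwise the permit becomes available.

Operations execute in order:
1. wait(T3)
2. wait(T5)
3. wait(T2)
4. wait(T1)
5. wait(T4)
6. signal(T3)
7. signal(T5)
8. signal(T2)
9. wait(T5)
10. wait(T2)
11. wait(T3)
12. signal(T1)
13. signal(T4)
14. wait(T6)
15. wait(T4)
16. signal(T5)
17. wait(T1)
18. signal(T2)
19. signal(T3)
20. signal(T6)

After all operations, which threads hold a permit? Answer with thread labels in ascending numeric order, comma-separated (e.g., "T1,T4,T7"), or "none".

Step 1: wait(T3) -> count=0 queue=[] holders={T3}
Step 2: wait(T5) -> count=0 queue=[T5] holders={T3}
Step 3: wait(T2) -> count=0 queue=[T5,T2] holders={T3}
Step 4: wait(T1) -> count=0 queue=[T5,T2,T1] holders={T3}
Step 5: wait(T4) -> count=0 queue=[T5,T2,T1,T4] holders={T3}
Step 6: signal(T3) -> count=0 queue=[T2,T1,T4] holders={T5}
Step 7: signal(T5) -> count=0 queue=[T1,T4] holders={T2}
Step 8: signal(T2) -> count=0 queue=[T4] holders={T1}
Step 9: wait(T5) -> count=0 queue=[T4,T5] holders={T1}
Step 10: wait(T2) -> count=0 queue=[T4,T5,T2] holders={T1}
Step 11: wait(T3) -> count=0 queue=[T4,T5,T2,T3] holders={T1}
Step 12: signal(T1) -> count=0 queue=[T5,T2,T3] holders={T4}
Step 13: signal(T4) -> count=0 queue=[T2,T3] holders={T5}
Step 14: wait(T6) -> count=0 queue=[T2,T3,T6] holders={T5}
Step 15: wait(T4) -> count=0 queue=[T2,T3,T6,T4] holders={T5}
Step 16: signal(T5) -> count=0 queue=[T3,T6,T4] holders={T2}
Step 17: wait(T1) -> count=0 queue=[T3,T6,T4,T1] holders={T2}
Step 18: signal(T2) -> count=0 queue=[T6,T4,T1] holders={T3}
Step 19: signal(T3) -> count=0 queue=[T4,T1] holders={T6}
Step 20: signal(T6) -> count=0 queue=[T1] holders={T4}
Final holders: T4

Answer: T4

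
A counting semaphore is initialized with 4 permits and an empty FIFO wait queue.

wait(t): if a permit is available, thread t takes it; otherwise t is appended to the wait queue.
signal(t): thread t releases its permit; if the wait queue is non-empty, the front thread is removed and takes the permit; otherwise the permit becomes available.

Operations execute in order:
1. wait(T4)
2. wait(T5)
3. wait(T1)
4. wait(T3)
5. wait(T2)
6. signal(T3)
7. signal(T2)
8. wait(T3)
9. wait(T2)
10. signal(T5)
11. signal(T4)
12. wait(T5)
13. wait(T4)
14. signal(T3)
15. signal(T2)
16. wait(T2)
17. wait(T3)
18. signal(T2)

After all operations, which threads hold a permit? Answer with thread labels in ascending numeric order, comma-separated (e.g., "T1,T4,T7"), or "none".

Answer: T1,T3,T4,T5

Derivation:
Step 1: wait(T4) -> count=3 queue=[] holders={T4}
Step 2: wait(T5) -> count=2 queue=[] holders={T4,T5}
Step 3: wait(T1) -> count=1 queue=[] holders={T1,T4,T5}
Step 4: wait(T3) -> count=0 queue=[] holders={T1,T3,T4,T5}
Step 5: wait(T2) -> count=0 queue=[T2] holders={T1,T3,T4,T5}
Step 6: signal(T3) -> count=0 queue=[] holders={T1,T2,T4,T5}
Step 7: signal(T2) -> count=1 queue=[] holders={T1,T4,T5}
Step 8: wait(T3) -> count=0 queue=[] holders={T1,T3,T4,T5}
Step 9: wait(T2) -> count=0 queue=[T2] holders={T1,T3,T4,T5}
Step 10: signal(T5) -> count=0 queue=[] holders={T1,T2,T3,T4}
Step 11: signal(T4) -> count=1 queue=[] holders={T1,T2,T3}
Step 12: wait(T5) -> count=0 queue=[] holders={T1,T2,T3,T5}
Step 13: wait(T4) -> count=0 queue=[T4] holders={T1,T2,T3,T5}
Step 14: signal(T3) -> count=0 queue=[] holders={T1,T2,T4,T5}
Step 15: signal(T2) -> count=1 queue=[] holders={T1,T4,T5}
Step 16: wait(T2) -> count=0 queue=[] holders={T1,T2,T4,T5}
Step 17: wait(T3) -> count=0 queue=[T3] holders={T1,T2,T4,T5}
Step 18: signal(T2) -> count=0 queue=[] holders={T1,T3,T4,T5}
Final holders: T1,T3,T4,T5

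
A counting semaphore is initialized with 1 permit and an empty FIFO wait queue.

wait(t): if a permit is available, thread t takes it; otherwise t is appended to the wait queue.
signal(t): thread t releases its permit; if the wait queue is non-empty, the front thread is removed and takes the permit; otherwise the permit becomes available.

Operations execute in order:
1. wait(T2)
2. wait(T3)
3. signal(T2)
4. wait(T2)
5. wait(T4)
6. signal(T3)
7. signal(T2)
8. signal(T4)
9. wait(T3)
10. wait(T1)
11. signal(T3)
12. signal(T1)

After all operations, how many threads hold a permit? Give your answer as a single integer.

Step 1: wait(T2) -> count=0 queue=[] holders={T2}
Step 2: wait(T3) -> count=0 queue=[T3] holders={T2}
Step 3: signal(T2) -> count=0 queue=[] holders={T3}
Step 4: wait(T2) -> count=0 queue=[T2] holders={T3}
Step 5: wait(T4) -> count=0 queue=[T2,T4] holders={T3}
Step 6: signal(T3) -> count=0 queue=[T4] holders={T2}
Step 7: signal(T2) -> count=0 queue=[] holders={T4}
Step 8: signal(T4) -> count=1 queue=[] holders={none}
Step 9: wait(T3) -> count=0 queue=[] holders={T3}
Step 10: wait(T1) -> count=0 queue=[T1] holders={T3}
Step 11: signal(T3) -> count=0 queue=[] holders={T1}
Step 12: signal(T1) -> count=1 queue=[] holders={none}
Final holders: {none} -> 0 thread(s)

Answer: 0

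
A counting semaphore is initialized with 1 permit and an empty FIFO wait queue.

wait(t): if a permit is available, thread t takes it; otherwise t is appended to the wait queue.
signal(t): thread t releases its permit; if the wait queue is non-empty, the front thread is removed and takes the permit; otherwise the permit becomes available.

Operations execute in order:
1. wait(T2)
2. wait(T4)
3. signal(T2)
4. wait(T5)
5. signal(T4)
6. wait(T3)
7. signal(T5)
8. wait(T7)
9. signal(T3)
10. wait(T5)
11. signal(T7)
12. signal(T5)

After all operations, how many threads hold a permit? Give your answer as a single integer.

Answer: 0

Derivation:
Step 1: wait(T2) -> count=0 queue=[] holders={T2}
Step 2: wait(T4) -> count=0 queue=[T4] holders={T2}
Step 3: signal(T2) -> count=0 queue=[] holders={T4}
Step 4: wait(T5) -> count=0 queue=[T5] holders={T4}
Step 5: signal(T4) -> count=0 queue=[] holders={T5}
Step 6: wait(T3) -> count=0 queue=[T3] holders={T5}
Step 7: signal(T5) -> count=0 queue=[] holders={T3}
Step 8: wait(T7) -> count=0 queue=[T7] holders={T3}
Step 9: signal(T3) -> count=0 queue=[] holders={T7}
Step 10: wait(T5) -> count=0 queue=[T5] holders={T7}
Step 11: signal(T7) -> count=0 queue=[] holders={T5}
Step 12: signal(T5) -> count=1 queue=[] holders={none}
Final holders: {none} -> 0 thread(s)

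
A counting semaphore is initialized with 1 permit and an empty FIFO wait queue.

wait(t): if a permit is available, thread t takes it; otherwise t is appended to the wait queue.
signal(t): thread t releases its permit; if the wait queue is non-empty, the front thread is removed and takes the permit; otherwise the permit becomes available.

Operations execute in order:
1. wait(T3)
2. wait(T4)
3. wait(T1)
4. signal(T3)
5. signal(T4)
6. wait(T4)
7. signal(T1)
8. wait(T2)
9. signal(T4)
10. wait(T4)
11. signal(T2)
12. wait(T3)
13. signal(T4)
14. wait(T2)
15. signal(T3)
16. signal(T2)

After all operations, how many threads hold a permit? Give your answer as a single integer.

Answer: 0

Derivation:
Step 1: wait(T3) -> count=0 queue=[] holders={T3}
Step 2: wait(T4) -> count=0 queue=[T4] holders={T3}
Step 3: wait(T1) -> count=0 queue=[T4,T1] holders={T3}
Step 4: signal(T3) -> count=0 queue=[T1] holders={T4}
Step 5: signal(T4) -> count=0 queue=[] holders={T1}
Step 6: wait(T4) -> count=0 queue=[T4] holders={T1}
Step 7: signal(T1) -> count=0 queue=[] holders={T4}
Step 8: wait(T2) -> count=0 queue=[T2] holders={T4}
Step 9: signal(T4) -> count=0 queue=[] holders={T2}
Step 10: wait(T4) -> count=0 queue=[T4] holders={T2}
Step 11: signal(T2) -> count=0 queue=[] holders={T4}
Step 12: wait(T3) -> count=0 queue=[T3] holders={T4}
Step 13: signal(T4) -> count=0 queue=[] holders={T3}
Step 14: wait(T2) -> count=0 queue=[T2] holders={T3}
Step 15: signal(T3) -> count=0 queue=[] holders={T2}
Step 16: signal(T2) -> count=1 queue=[] holders={none}
Final holders: {none} -> 0 thread(s)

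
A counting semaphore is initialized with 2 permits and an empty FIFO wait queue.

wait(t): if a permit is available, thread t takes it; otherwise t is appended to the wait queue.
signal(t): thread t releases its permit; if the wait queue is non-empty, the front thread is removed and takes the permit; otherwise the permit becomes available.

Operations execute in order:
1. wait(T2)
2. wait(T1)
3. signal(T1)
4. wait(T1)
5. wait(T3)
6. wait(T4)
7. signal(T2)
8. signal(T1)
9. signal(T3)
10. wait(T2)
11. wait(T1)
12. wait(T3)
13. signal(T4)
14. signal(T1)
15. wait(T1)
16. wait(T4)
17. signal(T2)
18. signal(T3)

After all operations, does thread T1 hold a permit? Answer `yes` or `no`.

Answer: yes

Derivation:
Step 1: wait(T2) -> count=1 queue=[] holders={T2}
Step 2: wait(T1) -> count=0 queue=[] holders={T1,T2}
Step 3: signal(T1) -> count=1 queue=[] holders={T2}
Step 4: wait(T1) -> count=0 queue=[] holders={T1,T2}
Step 5: wait(T3) -> count=0 queue=[T3] holders={T1,T2}
Step 6: wait(T4) -> count=0 queue=[T3,T4] holders={T1,T2}
Step 7: signal(T2) -> count=0 queue=[T4] holders={T1,T3}
Step 8: signal(T1) -> count=0 queue=[] holders={T3,T4}
Step 9: signal(T3) -> count=1 queue=[] holders={T4}
Step 10: wait(T2) -> count=0 queue=[] holders={T2,T4}
Step 11: wait(T1) -> count=0 queue=[T1] holders={T2,T4}
Step 12: wait(T3) -> count=0 queue=[T1,T3] holders={T2,T4}
Step 13: signal(T4) -> count=0 queue=[T3] holders={T1,T2}
Step 14: signal(T1) -> count=0 queue=[] holders={T2,T3}
Step 15: wait(T1) -> count=0 queue=[T1] holders={T2,T3}
Step 16: wait(T4) -> count=0 queue=[T1,T4] holders={T2,T3}
Step 17: signal(T2) -> count=0 queue=[T4] holders={T1,T3}
Step 18: signal(T3) -> count=0 queue=[] holders={T1,T4}
Final holders: {T1,T4} -> T1 in holders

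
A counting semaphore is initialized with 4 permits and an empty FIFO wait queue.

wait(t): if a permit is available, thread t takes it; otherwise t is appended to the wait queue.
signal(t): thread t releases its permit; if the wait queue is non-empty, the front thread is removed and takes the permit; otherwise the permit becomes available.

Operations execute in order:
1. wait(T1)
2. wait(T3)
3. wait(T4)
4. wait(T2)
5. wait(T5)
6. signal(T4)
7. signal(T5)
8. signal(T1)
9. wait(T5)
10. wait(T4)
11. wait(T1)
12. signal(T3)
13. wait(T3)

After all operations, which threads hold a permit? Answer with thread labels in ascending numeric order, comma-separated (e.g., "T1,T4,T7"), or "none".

Answer: T1,T2,T4,T5

Derivation:
Step 1: wait(T1) -> count=3 queue=[] holders={T1}
Step 2: wait(T3) -> count=2 queue=[] holders={T1,T3}
Step 3: wait(T4) -> count=1 queue=[] holders={T1,T3,T4}
Step 4: wait(T2) -> count=0 queue=[] holders={T1,T2,T3,T4}
Step 5: wait(T5) -> count=0 queue=[T5] holders={T1,T2,T3,T4}
Step 6: signal(T4) -> count=0 queue=[] holders={T1,T2,T3,T5}
Step 7: signal(T5) -> count=1 queue=[] holders={T1,T2,T3}
Step 8: signal(T1) -> count=2 queue=[] holders={T2,T3}
Step 9: wait(T5) -> count=1 queue=[] holders={T2,T3,T5}
Step 10: wait(T4) -> count=0 queue=[] holders={T2,T3,T4,T5}
Step 11: wait(T1) -> count=0 queue=[T1] holders={T2,T3,T4,T5}
Step 12: signal(T3) -> count=0 queue=[] holders={T1,T2,T4,T5}
Step 13: wait(T3) -> count=0 queue=[T3] holders={T1,T2,T4,T5}
Final holders: T1,T2,T4,T5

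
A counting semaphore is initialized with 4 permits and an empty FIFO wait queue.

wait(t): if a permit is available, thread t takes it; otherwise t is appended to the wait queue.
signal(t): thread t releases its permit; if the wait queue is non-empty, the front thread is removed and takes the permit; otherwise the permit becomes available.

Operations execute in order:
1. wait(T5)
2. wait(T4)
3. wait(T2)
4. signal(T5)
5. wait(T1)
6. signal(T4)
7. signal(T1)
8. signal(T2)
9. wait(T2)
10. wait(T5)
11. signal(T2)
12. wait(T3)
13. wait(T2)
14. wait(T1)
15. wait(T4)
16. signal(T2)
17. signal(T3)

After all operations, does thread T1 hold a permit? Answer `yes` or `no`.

Answer: yes

Derivation:
Step 1: wait(T5) -> count=3 queue=[] holders={T5}
Step 2: wait(T4) -> count=2 queue=[] holders={T4,T5}
Step 3: wait(T2) -> count=1 queue=[] holders={T2,T4,T5}
Step 4: signal(T5) -> count=2 queue=[] holders={T2,T4}
Step 5: wait(T1) -> count=1 queue=[] holders={T1,T2,T4}
Step 6: signal(T4) -> count=2 queue=[] holders={T1,T2}
Step 7: signal(T1) -> count=3 queue=[] holders={T2}
Step 8: signal(T2) -> count=4 queue=[] holders={none}
Step 9: wait(T2) -> count=3 queue=[] holders={T2}
Step 10: wait(T5) -> count=2 queue=[] holders={T2,T5}
Step 11: signal(T2) -> count=3 queue=[] holders={T5}
Step 12: wait(T3) -> count=2 queue=[] holders={T3,T5}
Step 13: wait(T2) -> count=1 queue=[] holders={T2,T3,T5}
Step 14: wait(T1) -> count=0 queue=[] holders={T1,T2,T3,T5}
Step 15: wait(T4) -> count=0 queue=[T4] holders={T1,T2,T3,T5}
Step 16: signal(T2) -> count=0 queue=[] holders={T1,T3,T4,T5}
Step 17: signal(T3) -> count=1 queue=[] holders={T1,T4,T5}
Final holders: {T1,T4,T5} -> T1 in holders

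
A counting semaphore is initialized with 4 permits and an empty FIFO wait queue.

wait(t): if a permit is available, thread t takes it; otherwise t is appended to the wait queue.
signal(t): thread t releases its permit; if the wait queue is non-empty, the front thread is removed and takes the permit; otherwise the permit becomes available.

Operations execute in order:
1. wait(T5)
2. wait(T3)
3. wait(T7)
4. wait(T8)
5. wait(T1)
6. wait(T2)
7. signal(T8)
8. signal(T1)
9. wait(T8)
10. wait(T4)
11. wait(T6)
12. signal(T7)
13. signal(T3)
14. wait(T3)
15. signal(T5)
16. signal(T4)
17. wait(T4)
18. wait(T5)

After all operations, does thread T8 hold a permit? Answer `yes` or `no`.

Step 1: wait(T5) -> count=3 queue=[] holders={T5}
Step 2: wait(T3) -> count=2 queue=[] holders={T3,T5}
Step 3: wait(T7) -> count=1 queue=[] holders={T3,T5,T7}
Step 4: wait(T8) -> count=0 queue=[] holders={T3,T5,T7,T8}
Step 5: wait(T1) -> count=0 queue=[T1] holders={T3,T5,T7,T8}
Step 6: wait(T2) -> count=0 queue=[T1,T2] holders={T3,T5,T7,T8}
Step 7: signal(T8) -> count=0 queue=[T2] holders={T1,T3,T5,T7}
Step 8: signal(T1) -> count=0 queue=[] holders={T2,T3,T5,T7}
Step 9: wait(T8) -> count=0 queue=[T8] holders={T2,T3,T5,T7}
Step 10: wait(T4) -> count=0 queue=[T8,T4] holders={T2,T3,T5,T7}
Step 11: wait(T6) -> count=0 queue=[T8,T4,T6] holders={T2,T3,T5,T7}
Step 12: signal(T7) -> count=0 queue=[T4,T6] holders={T2,T3,T5,T8}
Step 13: signal(T3) -> count=0 queue=[T6] holders={T2,T4,T5,T8}
Step 14: wait(T3) -> count=0 queue=[T6,T3] holders={T2,T4,T5,T8}
Step 15: signal(T5) -> count=0 queue=[T3] holders={T2,T4,T6,T8}
Step 16: signal(T4) -> count=0 queue=[] holders={T2,T3,T6,T8}
Step 17: wait(T4) -> count=0 queue=[T4] holders={T2,T3,T6,T8}
Step 18: wait(T5) -> count=0 queue=[T4,T5] holders={T2,T3,T6,T8}
Final holders: {T2,T3,T6,T8} -> T8 in holders

Answer: yes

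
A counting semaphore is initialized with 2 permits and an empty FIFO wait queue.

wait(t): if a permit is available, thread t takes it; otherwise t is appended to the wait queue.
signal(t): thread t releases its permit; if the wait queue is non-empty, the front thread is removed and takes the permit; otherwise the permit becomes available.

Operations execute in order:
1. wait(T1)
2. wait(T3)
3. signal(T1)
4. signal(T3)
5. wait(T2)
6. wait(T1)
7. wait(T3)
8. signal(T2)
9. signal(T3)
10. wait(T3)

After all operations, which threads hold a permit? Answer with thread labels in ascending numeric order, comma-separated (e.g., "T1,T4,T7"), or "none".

Step 1: wait(T1) -> count=1 queue=[] holders={T1}
Step 2: wait(T3) -> count=0 queue=[] holders={T1,T3}
Step 3: signal(T1) -> count=1 queue=[] holders={T3}
Step 4: signal(T3) -> count=2 queue=[] holders={none}
Step 5: wait(T2) -> count=1 queue=[] holders={T2}
Step 6: wait(T1) -> count=0 queue=[] holders={T1,T2}
Step 7: wait(T3) -> count=0 queue=[T3] holders={T1,T2}
Step 8: signal(T2) -> count=0 queue=[] holders={T1,T3}
Step 9: signal(T3) -> count=1 queue=[] holders={T1}
Step 10: wait(T3) -> count=0 queue=[] holders={T1,T3}
Final holders: T1,T3

Answer: T1,T3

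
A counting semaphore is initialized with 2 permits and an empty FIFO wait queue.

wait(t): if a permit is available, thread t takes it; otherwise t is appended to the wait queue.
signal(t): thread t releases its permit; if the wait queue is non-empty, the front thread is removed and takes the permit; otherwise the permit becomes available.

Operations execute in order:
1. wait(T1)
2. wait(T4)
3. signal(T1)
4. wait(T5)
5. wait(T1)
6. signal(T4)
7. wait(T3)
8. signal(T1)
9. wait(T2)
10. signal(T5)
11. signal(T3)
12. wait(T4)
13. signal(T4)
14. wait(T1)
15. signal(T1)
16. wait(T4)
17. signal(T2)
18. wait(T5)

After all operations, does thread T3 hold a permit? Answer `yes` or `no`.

Answer: no

Derivation:
Step 1: wait(T1) -> count=1 queue=[] holders={T1}
Step 2: wait(T4) -> count=0 queue=[] holders={T1,T4}
Step 3: signal(T1) -> count=1 queue=[] holders={T4}
Step 4: wait(T5) -> count=0 queue=[] holders={T4,T5}
Step 5: wait(T1) -> count=0 queue=[T1] holders={T4,T5}
Step 6: signal(T4) -> count=0 queue=[] holders={T1,T5}
Step 7: wait(T3) -> count=0 queue=[T3] holders={T1,T5}
Step 8: signal(T1) -> count=0 queue=[] holders={T3,T5}
Step 9: wait(T2) -> count=0 queue=[T2] holders={T3,T5}
Step 10: signal(T5) -> count=0 queue=[] holders={T2,T3}
Step 11: signal(T3) -> count=1 queue=[] holders={T2}
Step 12: wait(T4) -> count=0 queue=[] holders={T2,T4}
Step 13: signal(T4) -> count=1 queue=[] holders={T2}
Step 14: wait(T1) -> count=0 queue=[] holders={T1,T2}
Step 15: signal(T1) -> count=1 queue=[] holders={T2}
Step 16: wait(T4) -> count=0 queue=[] holders={T2,T4}
Step 17: signal(T2) -> count=1 queue=[] holders={T4}
Step 18: wait(T5) -> count=0 queue=[] holders={T4,T5}
Final holders: {T4,T5} -> T3 not in holders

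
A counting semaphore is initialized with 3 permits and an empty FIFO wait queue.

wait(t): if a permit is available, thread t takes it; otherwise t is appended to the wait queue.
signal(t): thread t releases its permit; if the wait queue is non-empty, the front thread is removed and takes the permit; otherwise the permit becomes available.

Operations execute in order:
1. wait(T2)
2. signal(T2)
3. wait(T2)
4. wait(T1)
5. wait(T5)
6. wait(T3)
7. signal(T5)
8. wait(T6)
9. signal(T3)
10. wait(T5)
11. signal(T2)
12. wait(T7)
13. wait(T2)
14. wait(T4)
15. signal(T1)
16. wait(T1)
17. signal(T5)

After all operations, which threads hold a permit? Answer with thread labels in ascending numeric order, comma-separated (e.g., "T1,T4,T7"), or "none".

Step 1: wait(T2) -> count=2 queue=[] holders={T2}
Step 2: signal(T2) -> count=3 queue=[] holders={none}
Step 3: wait(T2) -> count=2 queue=[] holders={T2}
Step 4: wait(T1) -> count=1 queue=[] holders={T1,T2}
Step 5: wait(T5) -> count=0 queue=[] holders={T1,T2,T5}
Step 6: wait(T3) -> count=0 queue=[T3] holders={T1,T2,T5}
Step 7: signal(T5) -> count=0 queue=[] holders={T1,T2,T3}
Step 8: wait(T6) -> count=0 queue=[T6] holders={T1,T2,T3}
Step 9: signal(T3) -> count=0 queue=[] holders={T1,T2,T6}
Step 10: wait(T5) -> count=0 queue=[T5] holders={T1,T2,T6}
Step 11: signal(T2) -> count=0 queue=[] holders={T1,T5,T6}
Step 12: wait(T7) -> count=0 queue=[T7] holders={T1,T5,T6}
Step 13: wait(T2) -> count=0 queue=[T7,T2] holders={T1,T5,T6}
Step 14: wait(T4) -> count=0 queue=[T7,T2,T4] holders={T1,T5,T6}
Step 15: signal(T1) -> count=0 queue=[T2,T4] holders={T5,T6,T7}
Step 16: wait(T1) -> count=0 queue=[T2,T4,T1] holders={T5,T6,T7}
Step 17: signal(T5) -> count=0 queue=[T4,T1] holders={T2,T6,T7}
Final holders: T2,T6,T7

Answer: T2,T6,T7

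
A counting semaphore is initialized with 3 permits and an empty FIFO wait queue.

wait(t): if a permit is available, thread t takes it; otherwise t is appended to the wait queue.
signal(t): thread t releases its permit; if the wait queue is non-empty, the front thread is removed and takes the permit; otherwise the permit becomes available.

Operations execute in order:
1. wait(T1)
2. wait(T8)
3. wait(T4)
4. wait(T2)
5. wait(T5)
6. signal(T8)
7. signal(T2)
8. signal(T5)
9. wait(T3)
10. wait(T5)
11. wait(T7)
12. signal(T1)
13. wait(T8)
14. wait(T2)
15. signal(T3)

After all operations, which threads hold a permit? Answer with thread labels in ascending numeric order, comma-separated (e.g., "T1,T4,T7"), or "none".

Answer: T4,T5,T7

Derivation:
Step 1: wait(T1) -> count=2 queue=[] holders={T1}
Step 2: wait(T8) -> count=1 queue=[] holders={T1,T8}
Step 3: wait(T4) -> count=0 queue=[] holders={T1,T4,T8}
Step 4: wait(T2) -> count=0 queue=[T2] holders={T1,T4,T8}
Step 5: wait(T5) -> count=0 queue=[T2,T5] holders={T1,T4,T8}
Step 6: signal(T8) -> count=0 queue=[T5] holders={T1,T2,T4}
Step 7: signal(T2) -> count=0 queue=[] holders={T1,T4,T5}
Step 8: signal(T5) -> count=1 queue=[] holders={T1,T4}
Step 9: wait(T3) -> count=0 queue=[] holders={T1,T3,T4}
Step 10: wait(T5) -> count=0 queue=[T5] holders={T1,T3,T4}
Step 11: wait(T7) -> count=0 queue=[T5,T7] holders={T1,T3,T4}
Step 12: signal(T1) -> count=0 queue=[T7] holders={T3,T4,T5}
Step 13: wait(T8) -> count=0 queue=[T7,T8] holders={T3,T4,T5}
Step 14: wait(T2) -> count=0 queue=[T7,T8,T2] holders={T3,T4,T5}
Step 15: signal(T3) -> count=0 queue=[T8,T2] holders={T4,T5,T7}
Final holders: T4,T5,T7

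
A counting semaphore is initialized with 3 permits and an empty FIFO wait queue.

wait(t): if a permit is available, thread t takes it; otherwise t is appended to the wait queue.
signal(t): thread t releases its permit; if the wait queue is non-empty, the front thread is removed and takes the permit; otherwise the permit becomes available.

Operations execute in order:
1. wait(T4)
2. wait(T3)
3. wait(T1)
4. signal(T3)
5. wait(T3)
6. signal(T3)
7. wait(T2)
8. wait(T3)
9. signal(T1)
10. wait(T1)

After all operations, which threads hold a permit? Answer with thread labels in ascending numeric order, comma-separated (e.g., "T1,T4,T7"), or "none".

Answer: T2,T3,T4

Derivation:
Step 1: wait(T4) -> count=2 queue=[] holders={T4}
Step 2: wait(T3) -> count=1 queue=[] holders={T3,T4}
Step 3: wait(T1) -> count=0 queue=[] holders={T1,T3,T4}
Step 4: signal(T3) -> count=1 queue=[] holders={T1,T4}
Step 5: wait(T3) -> count=0 queue=[] holders={T1,T3,T4}
Step 6: signal(T3) -> count=1 queue=[] holders={T1,T4}
Step 7: wait(T2) -> count=0 queue=[] holders={T1,T2,T4}
Step 8: wait(T3) -> count=0 queue=[T3] holders={T1,T2,T4}
Step 9: signal(T1) -> count=0 queue=[] holders={T2,T3,T4}
Step 10: wait(T1) -> count=0 queue=[T1] holders={T2,T3,T4}
Final holders: T2,T3,T4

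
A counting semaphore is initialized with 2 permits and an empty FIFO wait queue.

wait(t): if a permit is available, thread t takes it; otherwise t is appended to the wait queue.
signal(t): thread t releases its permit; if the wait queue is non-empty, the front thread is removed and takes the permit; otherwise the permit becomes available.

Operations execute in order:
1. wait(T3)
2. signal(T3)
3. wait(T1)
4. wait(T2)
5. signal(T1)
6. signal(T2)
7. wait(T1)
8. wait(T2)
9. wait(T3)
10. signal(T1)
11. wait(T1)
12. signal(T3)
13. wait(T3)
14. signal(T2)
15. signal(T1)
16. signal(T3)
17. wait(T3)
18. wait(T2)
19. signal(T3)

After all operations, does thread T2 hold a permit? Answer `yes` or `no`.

Step 1: wait(T3) -> count=1 queue=[] holders={T3}
Step 2: signal(T3) -> count=2 queue=[] holders={none}
Step 3: wait(T1) -> count=1 queue=[] holders={T1}
Step 4: wait(T2) -> count=0 queue=[] holders={T1,T2}
Step 5: signal(T1) -> count=1 queue=[] holders={T2}
Step 6: signal(T2) -> count=2 queue=[] holders={none}
Step 7: wait(T1) -> count=1 queue=[] holders={T1}
Step 8: wait(T2) -> count=0 queue=[] holders={T1,T2}
Step 9: wait(T3) -> count=0 queue=[T3] holders={T1,T2}
Step 10: signal(T1) -> count=0 queue=[] holders={T2,T3}
Step 11: wait(T1) -> count=0 queue=[T1] holders={T2,T3}
Step 12: signal(T3) -> count=0 queue=[] holders={T1,T2}
Step 13: wait(T3) -> count=0 queue=[T3] holders={T1,T2}
Step 14: signal(T2) -> count=0 queue=[] holders={T1,T3}
Step 15: signal(T1) -> count=1 queue=[] holders={T3}
Step 16: signal(T3) -> count=2 queue=[] holders={none}
Step 17: wait(T3) -> count=1 queue=[] holders={T3}
Step 18: wait(T2) -> count=0 queue=[] holders={T2,T3}
Step 19: signal(T3) -> count=1 queue=[] holders={T2}
Final holders: {T2} -> T2 in holders

Answer: yes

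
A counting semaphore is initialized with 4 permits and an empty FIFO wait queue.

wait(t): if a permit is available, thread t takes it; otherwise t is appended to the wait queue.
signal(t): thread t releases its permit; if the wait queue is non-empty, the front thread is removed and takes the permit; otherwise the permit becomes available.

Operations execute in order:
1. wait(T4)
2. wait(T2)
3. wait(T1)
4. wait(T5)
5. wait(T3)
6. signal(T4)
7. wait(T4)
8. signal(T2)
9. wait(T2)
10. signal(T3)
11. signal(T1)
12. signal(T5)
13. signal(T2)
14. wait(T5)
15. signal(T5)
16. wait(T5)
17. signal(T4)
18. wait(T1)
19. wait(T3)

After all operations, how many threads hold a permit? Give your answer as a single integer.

Answer: 3

Derivation:
Step 1: wait(T4) -> count=3 queue=[] holders={T4}
Step 2: wait(T2) -> count=2 queue=[] holders={T2,T4}
Step 3: wait(T1) -> count=1 queue=[] holders={T1,T2,T4}
Step 4: wait(T5) -> count=0 queue=[] holders={T1,T2,T4,T5}
Step 5: wait(T3) -> count=0 queue=[T3] holders={T1,T2,T4,T5}
Step 6: signal(T4) -> count=0 queue=[] holders={T1,T2,T3,T5}
Step 7: wait(T4) -> count=0 queue=[T4] holders={T1,T2,T3,T5}
Step 8: signal(T2) -> count=0 queue=[] holders={T1,T3,T4,T5}
Step 9: wait(T2) -> count=0 queue=[T2] holders={T1,T3,T4,T5}
Step 10: signal(T3) -> count=0 queue=[] holders={T1,T2,T4,T5}
Step 11: signal(T1) -> count=1 queue=[] holders={T2,T4,T5}
Step 12: signal(T5) -> count=2 queue=[] holders={T2,T4}
Step 13: signal(T2) -> count=3 queue=[] holders={T4}
Step 14: wait(T5) -> count=2 queue=[] holders={T4,T5}
Step 15: signal(T5) -> count=3 queue=[] holders={T4}
Step 16: wait(T5) -> count=2 queue=[] holders={T4,T5}
Step 17: signal(T4) -> count=3 queue=[] holders={T5}
Step 18: wait(T1) -> count=2 queue=[] holders={T1,T5}
Step 19: wait(T3) -> count=1 queue=[] holders={T1,T3,T5}
Final holders: {T1,T3,T5} -> 3 thread(s)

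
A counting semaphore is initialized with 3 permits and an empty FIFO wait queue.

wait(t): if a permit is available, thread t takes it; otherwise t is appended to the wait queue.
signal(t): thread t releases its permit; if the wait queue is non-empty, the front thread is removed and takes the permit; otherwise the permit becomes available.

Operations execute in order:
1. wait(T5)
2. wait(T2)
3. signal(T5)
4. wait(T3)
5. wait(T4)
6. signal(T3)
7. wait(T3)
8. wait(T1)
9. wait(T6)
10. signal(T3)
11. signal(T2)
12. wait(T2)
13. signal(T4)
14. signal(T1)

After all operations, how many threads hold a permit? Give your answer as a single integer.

Step 1: wait(T5) -> count=2 queue=[] holders={T5}
Step 2: wait(T2) -> count=1 queue=[] holders={T2,T5}
Step 3: signal(T5) -> count=2 queue=[] holders={T2}
Step 4: wait(T3) -> count=1 queue=[] holders={T2,T3}
Step 5: wait(T4) -> count=0 queue=[] holders={T2,T3,T4}
Step 6: signal(T3) -> count=1 queue=[] holders={T2,T4}
Step 7: wait(T3) -> count=0 queue=[] holders={T2,T3,T4}
Step 8: wait(T1) -> count=0 queue=[T1] holders={T2,T3,T4}
Step 9: wait(T6) -> count=0 queue=[T1,T6] holders={T2,T3,T4}
Step 10: signal(T3) -> count=0 queue=[T6] holders={T1,T2,T4}
Step 11: signal(T2) -> count=0 queue=[] holders={T1,T4,T6}
Step 12: wait(T2) -> count=0 queue=[T2] holders={T1,T4,T6}
Step 13: signal(T4) -> count=0 queue=[] holders={T1,T2,T6}
Step 14: signal(T1) -> count=1 queue=[] holders={T2,T6}
Final holders: {T2,T6} -> 2 thread(s)

Answer: 2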